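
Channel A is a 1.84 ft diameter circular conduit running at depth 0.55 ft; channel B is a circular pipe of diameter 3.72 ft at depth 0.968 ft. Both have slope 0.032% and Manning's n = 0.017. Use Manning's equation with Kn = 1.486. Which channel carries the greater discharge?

Channel A: For a circular section of diameter D = 1.84 ft at depth y = 0.55 ft, the central angle is θ = 2 arccos(1 − 2y/D) = 2.314 rad. Then A = (D²/8)(θ − sin θ) = 0.6675 ft² and P = Dθ/2 = 2.129 ft. Hydraulic radius R = A/P = 0.6675/2.129 = 0.3136 ft. Q_A = (1.486/0.017)·0.6675·0.3136^(2/3)·√0.00032 = 0.4818 ft³/s.
Channel B: For a circular section of diameter D = 3.72 ft at depth y = 0.968 ft, the central angle is θ = 2 arccos(1 − 2y/D) = 2.141 rad. Then A = (D²/8)(θ − sin θ) = 2.248 ft² and P = Dθ/2 = 3.983 ft. Hydraulic radius R = A/P = 2.248/3.983 = 0.5645 ft. Q_B = (1.486/0.017)·2.248·0.5645^(2/3)·√0.00032 = 2.401 ft³/s.
Q_A = 0.4818 ft³/s vs Q_B = 2.401 ft³/s, so channel B carries more.

channel B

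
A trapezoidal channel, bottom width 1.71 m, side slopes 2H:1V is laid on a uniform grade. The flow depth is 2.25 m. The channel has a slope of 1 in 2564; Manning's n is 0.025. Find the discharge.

Q = 12.4 m³/s

With bottom width b = 1.71 m and side slope z = 2: A = (b + zy)y = (1.71 + 2×2.25)×2.25 = 13.97 m²; P = b + 2y√(1+z²) = 1.71 + 2×2.25×2.236 = 11.77 m.
Hydraulic radius R = A/P = 13.97/11.77 = 1.187 m.
Manning's equation: Q = (1/n) A R^(2/3) S^(1/2) = (1/0.025) × 13.97 × 1.187^(2/3) × 0.00039^(1/2) = 12.4 m³/s.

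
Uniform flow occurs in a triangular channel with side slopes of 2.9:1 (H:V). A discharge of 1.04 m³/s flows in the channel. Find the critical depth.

At critical depth, Q² T / (g A³) = 1, i.e. A³/T = Q²/g = 1.04²/9.81 = 0.1103.
At y = 0.534 m: A³/T = 0.1826 — too large.
At y = 0.483 m: A³/T = 0.1105 — ≈ 0.1103.

y_c = 0.483 m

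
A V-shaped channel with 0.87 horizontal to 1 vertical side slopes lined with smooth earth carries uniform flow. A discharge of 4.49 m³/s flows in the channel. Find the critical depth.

At critical depth, Q² T / (g A³) = 1, i.e. A³/T = Q²/g = 4.49²/9.81 = 2.055.
Trying y = 1.53 m: A³/T = 3.173 — too large.
Trying y = 1.21 m: A³/T = 0.9816 — too small.
Trying y = 1.4 m: A³/T = 2.035 — close enough.

y_c = 1.4 m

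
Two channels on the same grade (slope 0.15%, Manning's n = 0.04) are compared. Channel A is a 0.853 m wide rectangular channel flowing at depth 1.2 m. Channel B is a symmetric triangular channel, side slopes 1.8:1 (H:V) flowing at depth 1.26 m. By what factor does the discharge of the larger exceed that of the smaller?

Channel A: Flow area A = b·y = 0.853 × 1.2 = 1.024 m². Wetted perimeter P = b + 2y = 0.853 + 2×1.2 = 3.253 m. Hydraulic radius R = A/P = 1.024/3.253 = 0.3147 m. Q_A = (1/0.04)·1.024·0.3147^(2/3)·√0.0015 = 0.4585 m³/s.
Channel B: For a triangular section with side slope z = 1.8: A = zy² = 1.8×1.26² = 2.858 m²; P = 2y√(1+z²) = 2×1.26×2.059 = 5.189 m. Hydraulic radius R = A/P = 2.858/5.189 = 0.5507 m. Q_B = (1/0.04)·2.858·0.5507^(2/3)·√0.0015 = 1.859 m³/s.
The larger discharge is 1.859 m³/s and the smaller is 0.4585 m³/s; the ratio is 4.05.

4.05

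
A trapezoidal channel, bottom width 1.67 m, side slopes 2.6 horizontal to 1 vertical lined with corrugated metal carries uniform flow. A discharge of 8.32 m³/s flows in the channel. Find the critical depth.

At critical depth, Q² T / (g A³) = 1, i.e. A³/T = Q²/g = 8.32²/9.81 = 7.056.
At y = 0.613 m: A³/T = 1.649 — short.
At y = 0.889 m: A³/T = 7.046 — close enough.

y_c = 0.889 m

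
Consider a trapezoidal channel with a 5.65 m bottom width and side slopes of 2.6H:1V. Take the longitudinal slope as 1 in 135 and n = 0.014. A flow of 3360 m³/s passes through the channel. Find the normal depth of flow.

Manning's equation rearranged: A R^(2/3) = nQ / (1·√S) = 0.014 × 3360 / (√0.007407) = 546.6.
Trying y = 5.97 m: A R^(2/3) = 277.2 — too small.
Trying y = 9.28 m: A R^(2/3) = 788.3 — too large.
Trying y = 7.97 m: A R^(2/3) = 547.1 — close enough.

y_n = 7.97 m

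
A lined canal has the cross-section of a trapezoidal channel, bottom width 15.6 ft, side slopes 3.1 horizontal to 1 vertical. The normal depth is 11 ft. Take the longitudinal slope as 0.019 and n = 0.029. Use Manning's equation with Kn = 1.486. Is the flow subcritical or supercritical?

supercritical

With bottom width b = 15.6 ft and side slope z = 3.1: A = (b + zy)y = (15.6 + 3.1×11)×11 = 546.7 ft²; P = b + 2y√(1+z²) = 15.6 + 2×11×3.257 = 87.26 ft.
Hydraulic radius R = A/P = 546.7/87.26 = 6.265 ft.
V = (1.486/n) R^(2/3) √S = (1.486/0.029) × 6.265^(2/3) × √0.019 = 24 ft/s. Hydraulic depth D_h = A/T = 546.7/83.8 = 6.524 ft.
Froude number Fr = V/√(g·D_h) = 24/√(32.2×6.524) = 1.66, which is greater than 1, so the flow is supercritical.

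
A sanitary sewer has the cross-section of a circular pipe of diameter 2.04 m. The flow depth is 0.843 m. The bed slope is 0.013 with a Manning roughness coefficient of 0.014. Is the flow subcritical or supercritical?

For a circular section of diameter D = 2.04 m at depth y = 0.843 m, the central angle is θ = 2 arccos(1 − 2y/D) = 2.793 rad. Then A = (D²/8)(θ − sin θ) = 1.275 m² and P = Dθ/2 = 2.849 m.
Hydraulic radius R = A/P = 1.275/2.849 = 0.4476 m.
V = (1/n) R^(2/3) √S = (1/0.014) × 0.4476^(2/3) × √0.013 = 4.765 m/s. Hydraulic depth D_h = A/T = 1.275/2.009 = 0.6346 m.
Froude number Fr = V/√(g·D_h) = 4.765/√(9.81×0.6346) = 1.91, which is greater than 1, so the flow is supercritical.

supercritical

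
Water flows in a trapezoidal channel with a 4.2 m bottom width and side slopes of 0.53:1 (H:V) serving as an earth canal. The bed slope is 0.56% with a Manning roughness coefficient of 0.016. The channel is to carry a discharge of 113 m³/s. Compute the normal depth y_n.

Manning's equation rearranged: A R^(2/3) = nQ / (1·√S) = 0.016 × 113 / (√0.0056) = 24.16.
Trying y = 3.4 m: A R^(2/3) = 29.24 — high.
Trying y = 2.37 m: A R^(2/3) = 15.81 — low.
Trying y = 3.04 m: A R^(2/3) = 24.11 — ≈ 24.16.

y_n = 3.04 m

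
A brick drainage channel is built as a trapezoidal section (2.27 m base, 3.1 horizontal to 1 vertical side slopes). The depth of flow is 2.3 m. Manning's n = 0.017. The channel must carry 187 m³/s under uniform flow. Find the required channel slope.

With bottom width b = 2.27 m and side slope z = 3.1: A = (b + zy)y = (2.27 + 3.1×2.3)×2.3 = 21.62 m²; P = b + 2y√(1+z²) = 2.27 + 2×2.3×3.257 = 17.25 m.
Hydraulic radius R = A/P = 21.62/17.25 = 1.253 m.
From Manning's equation, S = [nQ / (1 A R^(2/3))]² = [0.017 × 187 / (1 × 21.62 × 1.253^(2/3))]² = 0.016.

S = 0.016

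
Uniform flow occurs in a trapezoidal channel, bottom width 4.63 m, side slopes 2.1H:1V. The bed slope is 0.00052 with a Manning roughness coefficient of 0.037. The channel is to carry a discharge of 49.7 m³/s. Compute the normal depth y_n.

y_n = 3.82 m

Manning's equation rearranged: A R^(2/3) = nQ / (1·√S) = 0.037 × 49.7 / (√0.00052) = 80.64.
Try y = 4.47 m: A R^(2/3) = 114.3 — high.
Try y = 2.91 m: A R^(2/3) = 44.88 — low.
Try y = 3.82 m: A R^(2/3) = 80.7 — ≈ 80.64.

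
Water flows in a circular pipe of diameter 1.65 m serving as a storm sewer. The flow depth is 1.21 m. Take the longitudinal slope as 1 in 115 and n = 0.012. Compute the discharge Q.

For a circular section of diameter D = 1.65 m at depth y = 1.21 m, the central angle is θ = 2 arccos(1 − 2y/D) = 4.113 rad. Then A = (D²/8)(θ − sin θ) = 1.68 m² and P = Dθ/2 = 3.393 m.
Hydraulic radius R = A/P = 1.68/3.393 = 0.4953 m.
Manning's equation: Q = (1/n) A R^(2/3) S^(1/2) = (1/0.012) × 1.68 × 0.4953^(2/3) × 0.008696^(1/2) = 8.17 m³/s.

Q = 8.17 m³/s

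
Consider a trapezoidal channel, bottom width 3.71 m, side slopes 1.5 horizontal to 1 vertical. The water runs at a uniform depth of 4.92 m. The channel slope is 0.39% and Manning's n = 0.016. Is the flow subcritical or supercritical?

With bottom width b = 3.71 m and side slope z = 1.5: A = (b + zy)y = (3.71 + 1.5×4.92)×4.92 = 54.56 m²; P = b + 2y√(1+z²) = 3.71 + 2×4.92×1.803 = 21.45 m.
Hydraulic radius R = A/P = 54.56/21.45 = 2.544 m.
V = (1/n) R^(2/3) √S = (1/0.016) × 2.544^(2/3) × √0.0039 = 7.273 m/s. Hydraulic depth D_h = A/T = 54.56/18.47 = 2.954 m.
Froude number Fr = V/√(g·D_h) = 7.273/√(9.81×2.954) = 1.35, which is greater than 1, so the flow is supercritical.

supercritical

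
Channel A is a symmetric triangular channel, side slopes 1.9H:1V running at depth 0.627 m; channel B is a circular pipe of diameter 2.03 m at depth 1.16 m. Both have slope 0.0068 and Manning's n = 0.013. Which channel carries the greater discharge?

channel B

Channel A: For a triangular section with side slope z = 1.9: A = zy² = 1.9×0.627² = 0.7469 m²; P = 2y√(1+z²) = 2×0.627×2.147 = 2.692 m. Hydraulic radius R = A/P = 0.7469/2.692 = 0.2774 m. Q_A = (1/0.013)·0.7469·0.2774^(2/3)·√0.0068 = 2.015 m³/s.
Channel B: For a circular section of diameter D = 2.03 m at depth y = 1.16 m, the central angle is θ = 2 arccos(1 − 2y/D) = 3.428 rad. Then A = (D²/8)(θ − sin θ) = 1.912 m² and P = Dθ/2 = 3.48 m. Hydraulic radius R = A/P = 1.912/3.48 = 0.5494 m. Q_B = (1/0.013)·1.912·0.5494^(2/3)·√0.0068 = 8.134 m³/s.
Q_A = 2.015 m³/s vs Q_B = 8.134 m³/s, so channel B carries more.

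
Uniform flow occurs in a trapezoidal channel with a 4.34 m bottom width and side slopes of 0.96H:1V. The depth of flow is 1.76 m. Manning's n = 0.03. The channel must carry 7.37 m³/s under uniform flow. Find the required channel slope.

With bottom width b = 4.34 m and side slope z = 0.96: A = (b + zy)y = (4.34 + 0.96×1.76)×1.76 = 10.61 m²; P = b + 2y√(1+z²) = 4.34 + 2×1.76×1.386 = 9.219 m.
Hydraulic radius R = A/P = 10.61/9.219 = 1.151 m.
From Manning's equation, S = [nQ / (1 A R^(2/3))]² = [0.03 × 7.37 / (1 × 10.61 × 1.151^(2/3))]² = 0.00036.

S = 0.00036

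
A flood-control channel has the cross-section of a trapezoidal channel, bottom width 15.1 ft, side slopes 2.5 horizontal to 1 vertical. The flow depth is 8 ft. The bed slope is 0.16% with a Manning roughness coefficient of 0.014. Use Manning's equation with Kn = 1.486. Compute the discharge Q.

With bottom width b = 15.1 ft and side slope z = 2.5: A = (b + zy)y = (15.1 + 2.5×8)×8 = 280.8 ft²; P = b + 2y√(1+z²) = 15.1 + 2×8×2.693 = 58.18 ft.
Hydraulic radius R = A/P = 280.8/58.18 = 4.826 ft.
Manning's equation: Q = (1.486/n) A R^(2/3) S^(1/2) = (1.486/0.014) × 280.8 × 4.826^(2/3) × 0.0016^(1/2) = 3400 ft³/s.

Q = 3400 ft³/s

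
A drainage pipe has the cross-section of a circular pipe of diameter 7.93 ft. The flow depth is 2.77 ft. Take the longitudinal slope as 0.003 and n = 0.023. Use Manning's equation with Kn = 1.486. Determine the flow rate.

For a circular section of diameter D = 7.93 ft at depth y = 2.77 ft, the central angle is θ = 2 arccos(1 − 2y/D) = 2.529 rad. Then A = (D²/8)(θ − sin θ) = 15.36 ft² and P = Dθ/2 = 10.03 ft.
Hydraulic radius R = A/P = 15.36/10.03 = 1.532 ft.
Manning's equation: Q = (1.486/n) A R^(2/3) S^(1/2) = (1.486/0.023) × 15.36 × 1.532^(2/3) × 0.003^(1/2) = 72.3 ft³/s.

Q = 72.3 ft³/s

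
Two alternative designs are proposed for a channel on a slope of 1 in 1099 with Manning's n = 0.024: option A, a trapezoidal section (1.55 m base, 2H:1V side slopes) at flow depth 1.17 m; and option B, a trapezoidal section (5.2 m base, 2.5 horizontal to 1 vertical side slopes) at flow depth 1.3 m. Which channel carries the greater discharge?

Channel A: With bottom width b = 1.55 m and side slope z = 2: A = (b + zy)y = (1.55 + 2×1.17)×1.17 = 4.551 m²; P = b + 2y√(1+z²) = 1.55 + 2×1.17×2.236 = 6.782 m. Hydraulic radius R = A/P = 4.551/6.782 = 0.671 m. Q_A = (1/0.024)·4.551·0.671^(2/3)·√0.0009099 = 4.385 m³/s.
Channel B: With bottom width b = 5.2 m and side slope z = 2.5: A = (b + zy)y = (5.2 + 2.5×1.3)×1.3 = 10.98 m²; P = b + 2y√(1+z²) = 5.2 + 2×1.3×2.693 = 12.2 m. Hydraulic radius R = A/P = 10.98/12.2 = 0.9004 m. Q_B = (1/0.024)·10.98·0.9004^(2/3)·√0.0009099 = 12.87 m³/s.
Q_A = 4.385 m³/s vs Q_B = 12.87 m³/s, so channel B carries more.

channel B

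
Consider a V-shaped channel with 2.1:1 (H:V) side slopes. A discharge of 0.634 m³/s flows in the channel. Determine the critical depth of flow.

y_c = 0.451 m

At critical depth, Q² T / (g A³) = 1, i.e. A³/T = Q²/g = 0.634²/9.81 = 0.04097.
Try y = 0.31 m: A³/T = 0.006313 — low.
Try y = 0.496 m: A³/T = 0.06619 — high.
Try y = 0.451 m: A³/T = 0.04114 — close enough.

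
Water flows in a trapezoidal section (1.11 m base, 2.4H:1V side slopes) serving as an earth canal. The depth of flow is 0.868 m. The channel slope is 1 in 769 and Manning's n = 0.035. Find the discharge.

With bottom width b = 1.11 m and side slope z = 2.4: A = (b + zy)y = (1.11 + 2.4×0.868)×0.868 = 2.772 m²; P = b + 2y√(1+z²) = 1.11 + 2×0.868×2.6 = 5.624 m.
Hydraulic radius R = A/P = 2.772/5.624 = 0.4929 m.
Manning's equation: Q = (1/n) A R^(2/3) S^(1/2) = (1/0.035) × 2.772 × 0.4929^(2/3) × 0.0013^(1/2) = 1.78 m³/s.

Q = 1.78 m³/s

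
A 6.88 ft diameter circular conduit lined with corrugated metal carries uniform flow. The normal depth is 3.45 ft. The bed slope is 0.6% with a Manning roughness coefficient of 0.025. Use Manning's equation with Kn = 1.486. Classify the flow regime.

For a circular section of diameter D = 6.88 ft at depth y = 3.45 ft, the central angle is θ = 2 arccos(1 − 2y/D) = 3.147 rad. Then A = (D²/8)(θ − sin θ) = 18.66 ft² and P = Dθ/2 = 10.83 ft.
Hydraulic radius R = A/P = 18.66/10.83 = 1.723 ft.
V = (1.486/n) R^(2/3) √S = (1.486/0.025) × 1.723^(2/3) × √0.006 = 6.618 ft/s. Hydraulic depth D_h = A/T = 18.66/6.88 = 2.712 ft.
Froude number Fr = V/√(g·D_h) = 6.618/√(32.2×2.712) = 0.708, which is less than 1, so the flow is subcritical.

subcritical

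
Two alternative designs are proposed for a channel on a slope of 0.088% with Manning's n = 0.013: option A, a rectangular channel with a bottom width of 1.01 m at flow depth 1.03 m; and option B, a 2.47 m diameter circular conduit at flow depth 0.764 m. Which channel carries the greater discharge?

channel B

Channel A: Flow area A = b·y = 1.01 × 1.03 = 1.04 m². Wetted perimeter P = b + 2y = 1.01 + 2×1.03 = 3.07 m. Hydraulic radius R = A/P = 1.04/3.07 = 0.3389 m. Q_A = (1/0.013)·1.04·0.3389^(2/3)·√0.00088 = 1.154 m³/s.
Channel B: For a circular section of diameter D = 2.47 m at depth y = 0.764 m, the central angle is θ = 2 arccos(1 − 2y/D) = 2.359 rad. Then A = (D²/8)(θ − sin θ) = 1.261 m² and P = Dθ/2 = 2.913 m. Hydraulic radius R = A/P = 1.261/2.913 = 0.4329 m. Q_B = (1/0.013)·1.261·0.4329^(2/3)·√0.00088 = 1.647 m³/s.
Q_A = 1.154 m³/s vs Q_B = 1.647 m³/s, so channel B carries more.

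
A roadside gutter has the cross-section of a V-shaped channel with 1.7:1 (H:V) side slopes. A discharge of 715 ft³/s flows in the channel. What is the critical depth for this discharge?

y_c = 6.43 ft

At critical depth, Q² T / (g A³) = 1, i.e. A³/T = Q²/g = 715²/32.2 = 15880.
Try y = 7.36 ft: A³/T = 31210 — high.
Try y = 4.72 ft: A³/T = 3385 — low.
Try y = 6.43 ft: A³/T = 15880 — close enough.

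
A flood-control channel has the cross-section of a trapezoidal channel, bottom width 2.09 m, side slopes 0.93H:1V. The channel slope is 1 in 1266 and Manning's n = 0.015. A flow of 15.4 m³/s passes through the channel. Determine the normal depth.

y_n = 2.01 m

Manning's equation rearranged: A R^(2/3) = nQ / (1·√S) = 0.015 × 15.4 / (√0.0007899) = 8.219.
Try y = 1.51 m: A R^(2/3) = 4.731 — short.
Try y = 2.29 m: A R^(2/3) = 10.66 — over.
Try y = 2.01 m: A R^(2/3) = 8.221 — close enough.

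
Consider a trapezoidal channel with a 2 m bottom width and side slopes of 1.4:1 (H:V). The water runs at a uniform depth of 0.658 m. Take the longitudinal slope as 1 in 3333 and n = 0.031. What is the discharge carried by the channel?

Q = 0.631 m³/s

With bottom width b = 2 m and side slope z = 1.4: A = (b + zy)y = (2 + 1.4×0.658)×0.658 = 1.922 m²; P = b + 2y√(1+z²) = 2 + 2×0.658×1.72 = 4.264 m.
Hydraulic radius R = A/P = 1.922/4.264 = 0.4508 m.
Manning's equation: Q = (1/n) A R^(2/3) S^(1/2) = (1/0.031) × 1.922 × 0.4508^(2/3) × 0.0003^(1/2) = 0.631 m³/s.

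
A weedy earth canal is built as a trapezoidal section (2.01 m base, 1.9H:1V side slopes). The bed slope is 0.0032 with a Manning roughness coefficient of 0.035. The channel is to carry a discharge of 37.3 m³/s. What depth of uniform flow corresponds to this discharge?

y_n = 2.64 m

Manning's equation rearranged: A R^(2/3) = nQ / (1·√S) = 0.035 × 37.3 / (√0.0032) = 23.08.
Trying y = 2.92 m: A R^(2/3) = 29.14 — high.
Trying y = 2.08 m: A R^(2/3) = 13.48 — low.
Trying y = 2.64 m: A R^(2/3) = 23.1 — close enough.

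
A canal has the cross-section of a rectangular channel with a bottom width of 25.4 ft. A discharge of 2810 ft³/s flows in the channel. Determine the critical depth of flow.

For a rectangular channel, critical depth y_c = (q²/g)^(1/3) where q = Q/b = 2810/25.4 = 110.6 ft²/s.
So y_c = (110.6²/32.2)^(1/3) = 7.24 ft.

y_c = 7.24 ft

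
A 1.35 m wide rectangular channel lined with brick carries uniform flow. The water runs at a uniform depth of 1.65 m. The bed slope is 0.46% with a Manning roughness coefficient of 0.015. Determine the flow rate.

Flow area A = b·y = 1.35 × 1.65 = 2.228 m². Wetted perimeter P = b + 2y = 1.35 + 2×1.65 = 4.65 m.
Hydraulic radius R = A/P = 2.228/4.65 = 0.479 m.
Manning's equation: Q = (1/n) A R^(2/3) S^(1/2) = (1/0.015) × 2.228 × 0.479^(2/3) × 0.0046^(1/2) = 6.17 m³/s.

Q = 6.17 m³/s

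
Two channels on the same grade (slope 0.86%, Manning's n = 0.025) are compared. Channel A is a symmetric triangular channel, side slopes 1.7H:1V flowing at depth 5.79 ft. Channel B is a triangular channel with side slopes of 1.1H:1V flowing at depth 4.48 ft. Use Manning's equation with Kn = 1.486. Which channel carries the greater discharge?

Channel A: For a triangular section with side slope z = 1.7: A = zy² = 1.7×5.79² = 56.99 ft²; P = 2y√(1+z²) = 2×5.79×1.972 = 22.84 ft. Hydraulic radius R = A/P = 56.99/22.84 = 2.495 ft. Q_A = (1.486/0.025)·56.99·2.495^(2/3)·√0.0086 = 577.9 ft³/s.
Channel B: For a triangular section with side slope z = 1.1: A = zy² = 1.1×4.48² = 22.08 ft²; P = 2y√(1+z²) = 2×4.48×1.487 = 13.32 ft. Hydraulic radius R = A/P = 22.08/13.32 = 1.657 ft. Q_B = (1.486/0.025)·22.08·1.657^(2/3)·√0.0086 = 170.4 ft³/s.
Q_A = 577.9 ft³/s vs Q_B = 170.4 ft³/s, so channel A carries more.

channel A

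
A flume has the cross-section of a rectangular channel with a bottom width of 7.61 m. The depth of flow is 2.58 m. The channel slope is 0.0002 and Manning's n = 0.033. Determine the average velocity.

Flow area A = b·y = 7.61 × 2.58 = 19.63 m². Wetted perimeter P = b + 2y = 7.61 + 2×2.58 = 12.77 m.
Hydraulic radius R = A/P = 19.63/12.77 = 1.537 m.
From Manning's equation, V = (1/n) R^(2/3) S^(1/2) = (1/0.033) × 1.537^(2/3) × 0.0002^(1/2) = 0.571 m/s.

V = 0.571 m/s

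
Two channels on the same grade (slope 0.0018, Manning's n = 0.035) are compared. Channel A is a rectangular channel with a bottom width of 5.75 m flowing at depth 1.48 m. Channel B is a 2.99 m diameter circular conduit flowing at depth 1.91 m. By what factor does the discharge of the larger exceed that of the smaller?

1.96

Channel A: Flow area A = b·y = 5.75 × 1.48 = 8.51 m². Wetted perimeter P = b + 2y = 5.75 + 2×1.48 = 8.71 m. Hydraulic radius R = A/P = 8.51/8.71 = 0.977 m. Q_A = (1/0.035)·8.51·0.977^(2/3)·√0.0018 = 10.16 m³/s.
Channel B: For a circular section of diameter D = 2.99 m at depth y = 1.91 m, the central angle is θ = 2 arccos(1 − 2y/D) = 3.704 rad. Then A = (D²/8)(θ − sin θ) = 4.735 m² and P = Dθ/2 = 5.538 m. Hydraulic radius R = A/P = 4.735/5.538 = 0.8551 m. Q_B = (1/0.035)·4.735·0.8551^(2/3)·√0.0018 = 5.172 m³/s.
The larger discharge is 10.16 m³/s and the smaller is 5.172 m³/s; the ratio is 1.96.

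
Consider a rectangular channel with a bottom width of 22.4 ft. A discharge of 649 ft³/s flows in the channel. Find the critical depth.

For a rectangular channel, critical depth y_c = (q²/g)^(1/3) where q = Q/b = 649/22.4 = 28.97 ft²/s.
So y_c = (28.97²/32.2)^(1/3) = 2.97 ft.

y_c = 2.97 ft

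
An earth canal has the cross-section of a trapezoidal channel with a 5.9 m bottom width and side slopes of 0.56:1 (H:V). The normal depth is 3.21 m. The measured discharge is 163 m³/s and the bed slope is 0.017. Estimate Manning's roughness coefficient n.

n = 0.0299

With bottom width b = 5.9 m and side slope z = 0.56: A = (b + zy)y = (5.9 + 0.56×3.21)×3.21 = 24.71 m²; P = b + 2y√(1+z²) = 5.9 + 2×3.21×1.146 = 13.26 m.
Hydraulic radius R = A/P = 24.71/13.26 = 1.864 m.
Rearranging Manning's equation: n = (1/Q) A R^(2/3) S^(1/2) = (1/163) × 24.71 × 1.864^(2/3) × √0.017 = 0.0299.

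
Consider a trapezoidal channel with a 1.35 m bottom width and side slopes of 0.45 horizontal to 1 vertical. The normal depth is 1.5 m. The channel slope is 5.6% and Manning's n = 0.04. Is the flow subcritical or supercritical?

supercritical

With bottom width b = 1.35 m and side slope z = 0.45: A = (b + zy)y = (1.35 + 0.45×1.5)×1.5 = 3.038 m²; P = b + 2y√(1+z²) = 1.35 + 2×1.5×1.097 = 4.64 m.
Hydraulic radius R = A/P = 3.038/4.64 = 0.6547 m.
V = (1/n) R^(2/3) √S = (1/0.04) × 0.6547^(2/3) × √0.056 = 4.46 m/s. Hydraulic depth D_h = A/T = 3.038/2.7 = 1.125 m.
Froude number Fr = V/√(g·D_h) = 4.46/√(9.81×1.125) = 1.34, which is greater than 1, so the flow is supercritical.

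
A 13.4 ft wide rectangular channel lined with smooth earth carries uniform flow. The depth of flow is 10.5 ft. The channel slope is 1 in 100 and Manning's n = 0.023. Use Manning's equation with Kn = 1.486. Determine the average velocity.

Flow area A = b·y = 13.4 × 10.5 = 140.7 ft². Wetted perimeter P = b + 2y = 13.4 + 2×10.5 = 34.4 ft.
Hydraulic radius R = A/P = 140.7/34.4 = 4.09 ft.
From Manning's equation, V = (1.486/n) R^(2/3) S^(1/2) = (1.486/0.023) × 4.09^(2/3) × 0.01^(1/2) = 16.5 ft/s.

V = 16.5 ft/s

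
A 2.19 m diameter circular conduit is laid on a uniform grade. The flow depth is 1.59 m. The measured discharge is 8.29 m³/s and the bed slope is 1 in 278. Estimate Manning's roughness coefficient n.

n = 0.016

For a circular section of diameter D = 2.19 m at depth y = 1.59 m, the central angle is θ = 2 arccos(1 − 2y/D) = 4.08 rad. Then A = (D²/8)(θ − sin θ) = 2.929 m² and P = Dθ/2 = 4.467 m.
Hydraulic radius R = A/P = 2.929/4.467 = 0.6557 m.
Rearranging Manning's equation: n = (1/Q) A R^(2/3) S^(1/2) = (1/8.29) × 2.929 × 0.6557^(2/3) × √0.003597 = 0.016.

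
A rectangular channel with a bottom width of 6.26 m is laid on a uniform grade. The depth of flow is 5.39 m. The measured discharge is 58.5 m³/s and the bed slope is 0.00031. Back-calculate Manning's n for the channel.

Flow area A = b·y = 6.26 × 5.39 = 33.74 m². Wetted perimeter P = b + 2y = 6.26 + 2×5.39 = 17.04 m.
Hydraulic radius R = A/P = 33.74/17.04 = 1.98 m.
Rearranging Manning's equation: n = (1/Q) A R^(2/3) S^(1/2) = (1/58.5) × 33.74 × 1.98^(2/3) × √0.00031 = 0.016.

n = 0.016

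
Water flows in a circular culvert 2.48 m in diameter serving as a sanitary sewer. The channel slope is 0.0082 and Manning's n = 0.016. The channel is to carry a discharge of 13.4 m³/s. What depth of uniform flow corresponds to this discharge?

Manning's equation rearranged: A R^(2/3) = nQ / (1·√S) = 0.016 × 13.4 / (√0.0082) = 2.368.
Try y = 1.89 m: A R^(2/3) = 3.262 — over.
Try y = 1.31 m: A R^(2/3) = 1.926 — short.
Try y = 1.49 m: A R^(2/3) = 2.365 — matches.

y_n = 1.49 m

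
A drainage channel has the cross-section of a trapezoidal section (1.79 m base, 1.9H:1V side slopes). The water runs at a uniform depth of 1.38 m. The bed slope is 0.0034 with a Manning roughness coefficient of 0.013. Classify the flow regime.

supercritical

With bottom width b = 1.79 m and side slope z = 1.9: A = (b + zy)y = (1.79 + 1.9×1.38)×1.38 = 6.089 m²; P = b + 2y√(1+z²) = 1.79 + 2×1.38×2.147 = 7.716 m.
Hydraulic radius R = A/P = 6.089/7.716 = 0.7891 m.
V = (1/n) R^(2/3) √S = (1/0.013) × 0.7891^(2/3) × √0.0034 = 3.83 m/s. Hydraulic depth D_h = A/T = 6.089/7.034 = 0.8656 m.
Froude number Fr = V/√(g·D_h) = 3.83/√(9.81×0.8656) = 1.31, which is greater than 1, so the flow is supercritical.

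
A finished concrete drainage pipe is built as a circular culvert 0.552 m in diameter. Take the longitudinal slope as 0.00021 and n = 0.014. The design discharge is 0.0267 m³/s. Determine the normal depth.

y_n = 0.244 m

Manning's equation rearranged: A R^(2/3) = nQ / (1·√S) = 0.014 × 0.0267 / (√0.00021) = 0.02579.
Trying y = 0.214 m: A R^(2/3) = 0.02033 — short.
Trying y = 0.265 m: A R^(2/3) = 0.0298 — over.
Trying y = 0.244 m: A R^(2/3) = 0.02579 — ≈ 0.02579.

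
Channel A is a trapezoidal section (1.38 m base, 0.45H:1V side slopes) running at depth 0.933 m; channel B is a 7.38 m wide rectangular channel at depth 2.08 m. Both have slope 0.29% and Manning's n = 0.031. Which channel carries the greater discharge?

channel B

Channel A: With bottom width b = 1.38 m and side slope z = 0.45: A = (b + zy)y = (1.38 + 0.45×0.933)×0.933 = 1.679 m²; P = b + 2y√(1+z²) = 1.38 + 2×0.933×1.097 = 3.426 m. Hydraulic radius R = A/P = 1.679/3.426 = 0.4901 m. Q_A = (1/0.031)·1.679·0.4901^(2/3)·√0.0029 = 1.813 m³/s.
Channel B: Flow area A = b·y = 7.38 × 2.08 = 15.35 m². Wetted perimeter P = b + 2y = 7.38 + 2×2.08 = 11.54 m. Hydraulic radius R = A/P = 15.35/11.54 = 1.33 m. Q_B = (1/0.031)·15.35·1.33^(2/3)·√0.0029 = 32.25 m³/s.
Q_A = 1.813 m³/s vs Q_B = 32.25 m³/s, so channel B carries more.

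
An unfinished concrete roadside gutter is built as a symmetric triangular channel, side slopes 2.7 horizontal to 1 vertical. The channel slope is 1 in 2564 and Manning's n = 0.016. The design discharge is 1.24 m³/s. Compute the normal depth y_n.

y_n = 0.834 m

Manning's equation rearranged: A R^(2/3) = nQ / (1·√S) = 0.016 × 1.24 / (√0.00039) = 1.005.
At y = 0.685 m: A R^(2/3) = 0.5942 — low.
At y = 1.05 m: A R^(2/3) = 1.856 — high.
At y = 0.834 m: A R^(2/3) = 1.004 — ≈ 1.005.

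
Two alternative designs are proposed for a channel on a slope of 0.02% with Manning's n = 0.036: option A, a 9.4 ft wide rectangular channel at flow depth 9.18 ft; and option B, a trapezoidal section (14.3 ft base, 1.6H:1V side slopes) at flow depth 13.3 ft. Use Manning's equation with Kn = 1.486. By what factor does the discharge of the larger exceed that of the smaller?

Channel A: Flow area A = b·y = 9.4 × 9.18 = 86.29 ft². Wetted perimeter P = b + 2y = 9.4 + 2×9.18 = 27.76 ft. Hydraulic radius R = A/P = 86.29/27.76 = 3.109 ft. Q_A = (1.486/0.036)·86.29·3.109^(2/3)·√0.0002 = 107.3 ft³/s.
Channel B: With bottom width b = 14.3 ft and side slope z = 1.6: A = (b + zy)y = (14.3 + 1.6×13.3)×13.3 = 473.2 ft²; P = b + 2y√(1+z²) = 14.3 + 2×13.3×1.887 = 64.49 ft. Hydraulic radius R = A/P = 473.2/64.49 = 7.338 ft. Q_B = (1.486/0.036)·473.2·7.338^(2/3)·√0.0002 = 1043 ft³/s.
The larger discharge is 1043 ft³/s and the smaller is 107.3 ft³/s; the ratio is 9.72.

9.72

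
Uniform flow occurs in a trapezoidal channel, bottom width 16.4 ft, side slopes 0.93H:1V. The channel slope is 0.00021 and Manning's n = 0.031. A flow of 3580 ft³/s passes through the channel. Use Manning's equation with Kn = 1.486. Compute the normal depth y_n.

Manning's equation rearranged: A R^(2/3) = nQ / (1.486·√S) = 0.031 × 3580 / (1.486 × √0.00021) = 5154.
Try y = 30.7 ft: A R^(2/3) = 7926 — too large.
Try y = 20.5 ft: A R^(2/3) = 3384 — too small.
Try y = 25.1 ft: A R^(2/3) = 5153 — matches.

y_n = 25.1 ft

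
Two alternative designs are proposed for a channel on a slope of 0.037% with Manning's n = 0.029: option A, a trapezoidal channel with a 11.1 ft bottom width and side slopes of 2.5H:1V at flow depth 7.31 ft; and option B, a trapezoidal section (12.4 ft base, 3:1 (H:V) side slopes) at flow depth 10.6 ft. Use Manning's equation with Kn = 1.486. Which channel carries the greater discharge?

channel B

Channel A: With bottom width b = 11.1 ft and side slope z = 2.5: A = (b + zy)y = (11.1 + 2.5×7.31)×7.31 = 214.7 ft²; P = b + 2y√(1+z²) = 11.1 + 2×7.31×2.693 = 50.47 ft. Hydraulic radius R = A/P = 214.7/50.47 = 4.255 ft. Q_A = (1.486/0.029)·214.7·4.255^(2/3)·√0.00037 = 555.8 ft³/s.
Channel B: With bottom width b = 12.4 ft and side slope z = 3: A = (b + zy)y = (12.4 + 3×10.6)×10.6 = 468.5 ft²; P = b + 2y√(1+z²) = 12.4 + 2×10.6×3.162 = 79.44 ft. Hydraulic radius R = A/P = 468.5/79.44 = 5.898 ft. Q_B = (1.486/0.029)·468.5·5.898^(2/3)·√0.00037 = 1507 ft³/s.
Q_A = 555.8 ft³/s vs Q_B = 1507 ft³/s, so channel B carries more.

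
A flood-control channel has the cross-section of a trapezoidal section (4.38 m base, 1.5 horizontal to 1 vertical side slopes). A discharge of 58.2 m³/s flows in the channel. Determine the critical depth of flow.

At critical depth, Q² T / (g A³) = 1, i.e. A³/T = Q²/g = 58.2²/9.81 = 345.3.
At y = 2.39 m: A³/T = 597.3 — high.
At y = 2.06 m: A³/T = 345.1 — ≈ 345.3.

y_c = 2.06 m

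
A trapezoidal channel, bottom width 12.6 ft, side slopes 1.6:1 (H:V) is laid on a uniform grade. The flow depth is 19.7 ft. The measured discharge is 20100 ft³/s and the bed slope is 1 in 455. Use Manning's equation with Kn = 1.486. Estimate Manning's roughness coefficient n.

n = 0.014

With bottom width b = 12.6 ft and side slope z = 1.6: A = (b + zy)y = (12.6 + 1.6×19.7)×19.7 = 869.2 ft²; P = b + 2y√(1+z²) = 12.6 + 2×19.7×1.887 = 86.94 ft.
Hydraulic radius R = A/P = 869.2/86.94 = 9.997 ft.
Rearranging Manning's equation: n = (1.486/Q) A R^(2/3) S^(1/2) = (1.486/20100) × 869.2 × 9.997^(2/3) × √0.002198 = 0.014.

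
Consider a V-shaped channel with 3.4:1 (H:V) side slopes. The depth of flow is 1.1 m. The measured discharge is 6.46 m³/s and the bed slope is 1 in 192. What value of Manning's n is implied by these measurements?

For a triangular section with side slope z = 3.4: A = zy² = 3.4×1.1² = 4.114 m²; P = 2y√(1+z²) = 2×1.1×3.544 = 7.797 m.
Hydraulic radius R = A/P = 4.114/7.797 = 0.5277 m.
Rearranging Manning's equation: n = (1/Q) A R^(2/3) S^(1/2) = (1/6.46) × 4.114 × 0.5277^(2/3) × √0.005208 = 0.03.

n = 0.03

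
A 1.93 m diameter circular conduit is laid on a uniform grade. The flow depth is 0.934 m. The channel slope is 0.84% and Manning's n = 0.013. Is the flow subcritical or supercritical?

supercritical

For a circular section of diameter D = 1.93 m at depth y = 0.934 m, the central angle is θ = 2 arccos(1 − 2y/D) = 3.077 rad. Then A = (D²/8)(θ − sin θ) = 1.403 m² and P = Dθ/2 = 2.97 m.
Hydraulic radius R = A/P = 1.403/2.97 = 0.4724 m.
V = (1/n) R^(2/3) √S = (1/0.013) × 0.4724^(2/3) × √0.0084 = 4.277 m/s. Hydraulic depth D_h = A/T = 1.403/1.929 = 0.7273 m.
Froude number Fr = V/√(g·D_h) = 4.277/√(9.81×0.7273) = 1.6, which is greater than 1, so the flow is supercritical.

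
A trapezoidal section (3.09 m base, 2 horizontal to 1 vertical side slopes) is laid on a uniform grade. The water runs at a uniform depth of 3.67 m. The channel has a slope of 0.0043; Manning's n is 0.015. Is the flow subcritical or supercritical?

supercritical

With bottom width b = 3.09 m and side slope z = 2: A = (b + zy)y = (3.09 + 2×3.67)×3.67 = 38.28 m²; P = b + 2y√(1+z²) = 3.09 + 2×3.67×2.236 = 19.5 m.
Hydraulic radius R = A/P = 38.28/19.5 = 1.963 m.
V = (1/n) R^(2/3) √S = (1/0.015) × 1.963^(2/3) × √0.0043 = 6.853 m/s. Hydraulic depth D_h = A/T = 38.28/17.77 = 2.154 m.
Froude number Fr = V/√(g·D_h) = 6.853/√(9.81×2.154) = 1.49, which is greater than 1, so the flow is supercritical.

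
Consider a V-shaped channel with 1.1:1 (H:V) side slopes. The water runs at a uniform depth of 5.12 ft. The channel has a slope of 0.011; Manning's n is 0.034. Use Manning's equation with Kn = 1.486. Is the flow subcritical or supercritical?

For a triangular section with side slope z = 1.1: A = zy² = 1.1×5.12² = 28.84 ft²; P = 2y√(1+z²) = 2×5.12×1.487 = 15.22 ft.
Hydraulic radius R = A/P = 28.84/15.22 = 1.894 ft.
V = (1.486/n) R^(2/3) √S = (1.486/0.034) × 1.894^(2/3) × √0.011 = 7.018 ft/s. Hydraulic depth D_h = A/T = 28.84/11.26 = 2.56 ft.
Froude number Fr = V/√(g·D_h) = 7.018/√(32.2×2.56) = 0.773, which is less than 1, so the flow is subcritical.

subcritical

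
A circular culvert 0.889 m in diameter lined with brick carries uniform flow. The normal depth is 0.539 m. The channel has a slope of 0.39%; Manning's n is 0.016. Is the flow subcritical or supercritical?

For a circular section of diameter D = 0.889 m at depth y = 0.539 m, the central angle is θ = 2 arccos(1 − 2y/D) = 3.57 rad. Then A = (D²/8)(θ − sin θ) = 0.3937 m² and P = Dθ/2 = 1.587 m.
Hydraulic radius R = A/P = 0.3937/1.587 = 0.2481 m.
V = (1/n) R^(2/3) √S = (1/0.016) × 0.2481^(2/3) × √0.0039 = 1.541 m/s. Hydraulic depth D_h = A/T = 0.3937/0.8687 = 0.4533 m.
Froude number Fr = V/√(g·D_h) = 1.541/√(9.81×0.4533) = 0.731, which is less than 1, so the flow is subcritical.

subcritical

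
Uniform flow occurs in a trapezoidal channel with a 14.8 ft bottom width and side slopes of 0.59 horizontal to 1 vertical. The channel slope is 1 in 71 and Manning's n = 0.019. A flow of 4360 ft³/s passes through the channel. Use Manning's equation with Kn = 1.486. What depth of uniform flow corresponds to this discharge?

y_n = 8.35 ft

Manning's equation rearranged: A R^(2/3) = nQ / (1.486·√S) = 0.019 × 4360 / (1.486 × √0.01408) = 469.7.
Try y = 10.2 ft: A R^(2/3) = 663 — over.
Try y = 5.92 ft: A R^(2/3) = 263.4 — short.
Try y = 8.35 ft: A R^(2/3) = 469.9 — ≈ 469.7.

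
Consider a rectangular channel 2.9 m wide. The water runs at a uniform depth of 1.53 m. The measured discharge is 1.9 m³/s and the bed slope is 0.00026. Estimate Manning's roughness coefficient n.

n = 0.0309

Flow area A = b·y = 2.9 × 1.53 = 4.437 m². Wetted perimeter P = b + 2y = 2.9 + 2×1.53 = 5.96 m.
Hydraulic radius R = A/P = 4.437/5.96 = 0.7445 m.
Rearranging Manning's equation: n = (1/Q) A R^(2/3) S^(1/2) = (1/1.9) × 4.437 × 0.7445^(2/3) × √0.00026 = 0.0309.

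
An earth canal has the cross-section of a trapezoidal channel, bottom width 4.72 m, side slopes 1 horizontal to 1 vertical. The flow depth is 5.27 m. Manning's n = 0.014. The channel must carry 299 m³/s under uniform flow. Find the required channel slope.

S = 0.0017

With bottom width b = 4.72 m and side slope z = 1: A = (b + zy)y = (4.72 + 1×5.27)×5.27 = 52.65 m²; P = b + 2y√(1+z²) = 4.72 + 2×5.27×1.414 = 19.63 m.
Hydraulic radius R = A/P = 52.65/19.63 = 2.683 m.
From Manning's equation, S = [nQ / (1 A R^(2/3))]² = [0.014 × 299 / (1 × 52.65 × 2.683^(2/3))]² = 0.0017.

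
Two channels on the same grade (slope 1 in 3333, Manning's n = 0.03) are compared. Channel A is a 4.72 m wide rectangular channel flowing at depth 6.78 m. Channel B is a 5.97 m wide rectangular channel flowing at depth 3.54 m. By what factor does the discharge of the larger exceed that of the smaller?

1.59

Channel A: Flow area A = b·y = 4.72 × 6.78 = 32 m². Wetted perimeter P = b + 2y = 4.72 + 2×6.78 = 18.28 m. Hydraulic radius R = A/P = 32/18.28 = 1.751 m. Q_A = (1/0.03)·32·1.751^(2/3)·√0.0003 = 26.84 m³/s.
Channel B: Flow area A = b·y = 5.97 × 3.54 = 21.13 m². Wetted perimeter P = b + 2y = 5.97 + 2×3.54 = 13.05 m. Hydraulic radius R = A/P = 21.13/13.05 = 1.619 m. Q_B = (1/0.03)·21.13·1.619^(2/3)·√0.0003 = 16.83 m³/s.
The larger discharge is 26.84 m³/s and the smaller is 16.83 m³/s; the ratio is 1.59.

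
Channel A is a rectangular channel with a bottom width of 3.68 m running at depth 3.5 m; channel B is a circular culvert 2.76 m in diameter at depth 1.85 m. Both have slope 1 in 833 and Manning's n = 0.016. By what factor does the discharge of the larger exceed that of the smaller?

3.96

Channel A: Flow area A = b·y = 3.68 × 3.5 = 12.88 m². Wetted perimeter P = b + 2y = 3.68 + 2×3.5 = 10.68 m. Hydraulic radius R = A/P = 12.88/10.68 = 1.206 m. Q_A = (1/0.016)·12.88·1.206^(2/3)·√0.0012 = 31.6 m³/s.
Channel B: For a circular section of diameter D = 2.76 m at depth y = 1.85 m, the central angle is θ = 2 arccos(1 − 2y/D) = 3.837 rad. Then A = (D²/8)(θ − sin θ) = 4.263 m² and P = Dθ/2 = 5.295 m. Hydraulic radius R = A/P = 4.263/5.295 = 0.8052 m. Q_B = (1/0.016)·4.263·0.8052^(2/3)·√0.0012 = 7.99 m³/s.
The larger discharge is 31.6 m³/s and the smaller is 7.99 m³/s; the ratio is 3.96.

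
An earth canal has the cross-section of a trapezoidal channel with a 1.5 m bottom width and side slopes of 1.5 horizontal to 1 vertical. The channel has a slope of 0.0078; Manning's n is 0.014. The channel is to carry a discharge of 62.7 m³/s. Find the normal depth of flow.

y_n = 2.07 m

Manning's equation rearranged: A R^(2/3) = nQ / (1·√S) = 0.014 × 62.7 / (√0.0078) = 9.939.
Try y = 1.57 m: A R^(2/3) = 5.41 — low.
Try y = 2.29 m: A R^(2/3) = 12.46 — high.
Try y = 2.07 m: A R^(2/3) = 9.932 — close enough.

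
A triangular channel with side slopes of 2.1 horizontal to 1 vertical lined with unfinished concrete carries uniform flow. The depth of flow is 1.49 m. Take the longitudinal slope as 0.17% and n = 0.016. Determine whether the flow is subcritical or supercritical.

For a triangular section with side slope z = 2.1: A = zy² = 2.1×1.49² = 4.662 m²; P = 2y√(1+z²) = 2×1.49×2.326 = 6.931 m.
Hydraulic radius R = A/P = 4.662/6.931 = 0.6726 m.
V = (1/n) R^(2/3) √S = (1/0.016) × 0.6726^(2/3) × √0.0017 = 1.978 m/s. Hydraulic depth D_h = A/T = 4.662/6.258 = 0.745 m.
Froude number Fr = V/√(g·D_h) = 1.978/√(9.81×0.745) = 0.732, which is less than 1, so the flow is subcritical.

subcritical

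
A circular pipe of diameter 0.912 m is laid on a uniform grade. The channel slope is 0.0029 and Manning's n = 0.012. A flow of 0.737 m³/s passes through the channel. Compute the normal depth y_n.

Manning's equation rearranged: A R^(2/3) = nQ / (1·√S) = 0.012 × 0.737 / (√0.0029) = 0.1642.
Try y = 0.492 m: A R^(2/3) = 0.1384 — low.
Try y = 0.629 m: A R^(2/3) = 0.2002 — high.
Try y = 0.548 m: A R^(2/3) = 0.1642 — ≈ 0.1642.

y_n = 0.548 m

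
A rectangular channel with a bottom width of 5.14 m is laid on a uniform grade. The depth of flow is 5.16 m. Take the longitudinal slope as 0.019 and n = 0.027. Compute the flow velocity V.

Flow area A = b·y = 5.14 × 5.16 = 26.52 m². Wetted perimeter P = b + 2y = 5.14 + 2×5.16 = 15.46 m.
Hydraulic radius R = A/P = 26.52/15.46 = 1.716 m.
From Manning's equation, V = (1/n) R^(2/3) S^(1/2) = (1/0.027) × 1.716^(2/3) × 0.019^(1/2) = 7.32 m/s.

V = 7.32 m/s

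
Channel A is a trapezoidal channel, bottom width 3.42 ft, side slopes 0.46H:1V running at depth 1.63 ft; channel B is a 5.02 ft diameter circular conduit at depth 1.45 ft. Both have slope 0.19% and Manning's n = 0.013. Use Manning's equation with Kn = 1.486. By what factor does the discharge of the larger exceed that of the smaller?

1.59

Channel A: With bottom width b = 3.42 ft and side slope z = 0.46: A = (b + zy)y = (3.42 + 0.46×1.63)×1.63 = 6.797 ft²; P = b + 2y√(1+z²) = 3.42 + 2×1.63×1.101 = 7.008 ft. Hydraulic radius R = A/P = 6.797/7.008 = 0.9698 ft. Q_A = (1.486/0.013)·6.797·0.9698^(2/3)·√0.0019 = 33.18 ft³/s.
Channel B: For a circular section of diameter D = 5.02 ft at depth y = 1.45 ft, the central angle is θ = 2 arccos(1 − 2y/D) = 2.27 rad. Then A = (D²/8)(θ − sin θ) = 4.738 ft² and P = Dθ/2 = 5.697 ft. Hydraulic radius R = A/P = 4.738/5.697 = 0.8316 ft. Q_B = (1.486/0.013)·4.738·0.8316^(2/3)·√0.0019 = 20.88 ft³/s.
The larger discharge is 33.18 ft³/s and the smaller is 20.88 ft³/s; the ratio is 1.59.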